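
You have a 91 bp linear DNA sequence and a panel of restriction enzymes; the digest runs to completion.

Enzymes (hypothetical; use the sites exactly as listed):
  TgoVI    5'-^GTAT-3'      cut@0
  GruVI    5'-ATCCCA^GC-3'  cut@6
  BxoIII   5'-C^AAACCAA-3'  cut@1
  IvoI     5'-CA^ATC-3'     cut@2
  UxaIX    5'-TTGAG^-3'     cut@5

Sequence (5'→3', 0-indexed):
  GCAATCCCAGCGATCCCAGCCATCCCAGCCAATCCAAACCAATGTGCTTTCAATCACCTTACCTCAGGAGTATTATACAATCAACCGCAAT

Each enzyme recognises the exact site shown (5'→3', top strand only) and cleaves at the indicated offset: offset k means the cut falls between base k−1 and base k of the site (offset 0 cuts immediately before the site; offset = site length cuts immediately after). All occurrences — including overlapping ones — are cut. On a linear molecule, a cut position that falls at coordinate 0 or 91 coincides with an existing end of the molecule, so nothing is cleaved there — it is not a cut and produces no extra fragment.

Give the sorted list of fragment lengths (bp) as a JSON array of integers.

Scan for sites:
  TgoVI (GTAT, off=0): starts [69] → cuts [69]
  GruVI (ATCCCAGC, off=6): starts [3, 12, 21] → cuts [9, 18, 27]
  BxoIII (CAAACCAA, off=1): starts [34] → cuts [35]
  IvoI (CAATC, off=2): starts [1, 29, 50, 77] → cuts [3, 31, 52, 79]
  UxaIX (TTGAG, off=5): no sites

Pooled cuts: [3, 9, 18, 27, 31, 35, 52, 69, 79]

Fragment lengths:
  [0,3): 3 bp
  [3,9): 6 bp
  [9,18): 9 bp
  [18,27): 9 bp
  [27,31): 4 bp
  [31,35): 4 bp
  [35,52): 17 bp
  [52,69): 17 bp
  [69,79): 10 bp
  [79,91): 12 bp

[3,4,4,6,9,9,10,12,17,17]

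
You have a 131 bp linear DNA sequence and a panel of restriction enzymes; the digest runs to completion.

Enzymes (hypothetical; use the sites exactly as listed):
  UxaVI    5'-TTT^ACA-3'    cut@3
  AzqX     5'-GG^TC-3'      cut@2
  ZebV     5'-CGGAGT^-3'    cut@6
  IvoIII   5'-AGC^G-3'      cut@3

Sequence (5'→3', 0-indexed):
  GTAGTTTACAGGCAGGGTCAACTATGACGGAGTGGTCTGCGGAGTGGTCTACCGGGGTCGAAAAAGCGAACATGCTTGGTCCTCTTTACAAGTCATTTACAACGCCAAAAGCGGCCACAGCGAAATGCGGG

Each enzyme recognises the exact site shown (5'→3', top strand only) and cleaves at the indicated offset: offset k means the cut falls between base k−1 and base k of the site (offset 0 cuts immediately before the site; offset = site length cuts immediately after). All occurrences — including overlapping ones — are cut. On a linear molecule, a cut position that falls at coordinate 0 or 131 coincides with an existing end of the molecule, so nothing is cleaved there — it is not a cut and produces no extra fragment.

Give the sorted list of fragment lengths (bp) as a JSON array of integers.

[2,2,7,8,9,10,10,10,10,10,11,12,14,16]

Scan for sites:
  UxaVI TTTACA/3: at [4, 84, 95] ⇒ [7, 87, 98]
  AzqX GGTC/2: at [15, 33, 45, 55, 77] ⇒ [17, 35, 47, 57, 79]
  ZebV CGGAGT/6: at [27, 39] ⇒ [33, 45]
  IvoIII AGCG/3: at [64, 109, 118] ⇒ [67, 112, 121]

All cut coordinates (distinct, sorted): [7, 17, 33, 35, 45, 47, 57, 67, 79, 87, 98, 112, 121]

Fragment lengths:
  [0,7): 7 bp
  [7,17): 10 bp
  [17,33): 16 bp
  [33,35): 2 bp
  [35,45): 10 bp
  [45,47): 2 bp
  [47,57): 10 bp
  [57,67): 10 bp
  [67,79): 12 bp
  [79,87): 8 bp
  [87,98): 11 bp
  [98,112): 14 bp
  [112,121): 9 bp
  [121,131): 10 bp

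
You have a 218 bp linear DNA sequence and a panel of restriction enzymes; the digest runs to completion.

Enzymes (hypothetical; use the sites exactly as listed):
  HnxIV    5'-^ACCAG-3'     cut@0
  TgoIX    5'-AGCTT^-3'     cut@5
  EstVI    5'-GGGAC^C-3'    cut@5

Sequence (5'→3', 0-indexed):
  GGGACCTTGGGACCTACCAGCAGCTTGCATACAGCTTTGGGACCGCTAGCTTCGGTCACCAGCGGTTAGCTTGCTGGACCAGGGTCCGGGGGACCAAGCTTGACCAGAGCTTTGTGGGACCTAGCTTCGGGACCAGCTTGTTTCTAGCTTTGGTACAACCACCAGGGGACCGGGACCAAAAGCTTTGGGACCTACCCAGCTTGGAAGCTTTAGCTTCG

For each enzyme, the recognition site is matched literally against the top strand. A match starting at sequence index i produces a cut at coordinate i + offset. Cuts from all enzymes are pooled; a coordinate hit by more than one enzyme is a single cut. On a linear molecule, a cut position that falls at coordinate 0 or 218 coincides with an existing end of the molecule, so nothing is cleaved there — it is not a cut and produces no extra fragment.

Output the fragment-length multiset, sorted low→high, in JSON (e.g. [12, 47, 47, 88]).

Per-enzyme occurrences:
  HnxIV (ACCAG, off=0): starts [15, 57, 77, 102, 131, 160] → cuts [15, 57, 77, 102, 131, 160]
  TgoIX (AGCTT, off=5): starts [21, 32, 47, 67, 96, 107, 122, 134, 145, 180, 197, 205, 211] → cuts [26, 37, 52, 72, 101, 112, 127, 139, 150, 185, 202, 210, 216]
  EstVI (GGGACC, off=5): starts [0, 8, 38, 89, 115, 128, 165, 171, 186] → cuts [5, 13, 43, 94, 120, 133, 170, 176, 191]

Pooled cuts: [5, 13, 15, 26, 37, 43, 52, 57, 72, 77, 94, 101, 102, 112, 120, 127, 131, 133, 139, 150, 160, 170, 176, 185, 191, 202, 210, 216]

Fragments:
  [0,5): 5 bp
  [5,13): 8 bp
  [13,15): 2 bp
  [15,26): 11 bp
  [26,37): 11 bp
  [37,43): 6 bp
  [43,52): 9 bp
  [52,57): 5 bp
  [57,72): 15 bp
  [72,77): 5 bp
  [77,94): 17 bp
  [94,101): 7 bp
  [101,102): 1 bp
  [102,112): 10 bp
  [112,120): 8 bp
  [120,127): 7 bp
  [127,131): 4 bp
  [131,133): 2 bp
  [133,139): 6 bp
  [139,150): 11 bp
  [150,160): 10 bp
  [160,170): 10 bp
  [170,176): 6 bp
  [176,185): 9 bp
  [185,191): 6 bp
  [191,202): 11 bp
  [202,210): 8 bp
  [210,216): 6 bp
  [216,218): 2 bp

[1,2,2,2,4,5,5,5,6,6,6,6,6,7,7,8,8,8,9,9,10,10,10,11,11,11,11,15,17]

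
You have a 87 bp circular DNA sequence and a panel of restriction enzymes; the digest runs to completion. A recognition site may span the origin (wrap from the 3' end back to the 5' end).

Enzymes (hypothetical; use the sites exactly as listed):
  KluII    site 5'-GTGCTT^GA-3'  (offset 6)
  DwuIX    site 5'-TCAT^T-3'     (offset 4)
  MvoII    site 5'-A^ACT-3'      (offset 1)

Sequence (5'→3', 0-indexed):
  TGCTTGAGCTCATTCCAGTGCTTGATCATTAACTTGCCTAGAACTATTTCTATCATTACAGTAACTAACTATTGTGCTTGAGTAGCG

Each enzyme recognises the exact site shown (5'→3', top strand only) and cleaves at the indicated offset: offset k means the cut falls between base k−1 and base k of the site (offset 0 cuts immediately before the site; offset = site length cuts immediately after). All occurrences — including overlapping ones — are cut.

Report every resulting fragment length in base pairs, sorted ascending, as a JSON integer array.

[2,4,6,7,8,10,11,12,13,14]

Scan for sites:
  KluII (GTGCTTGA, off=6): starts [17, 73, 86] → cuts [5, 23, 79]
  DwuIX (TCATT, off=4): starts [9, 25, 52] → cuts [13, 29, 56]
  MvoII (AACT, off=1): starts [30, 41, 62, 66] → cuts [31, 42, 63, 67]

Pooled cuts: [5, 13, 23, 29, 31, 42, 56, 63, 67, 79]

Fragment lengths:
  5→13: 8 bp
  13→23: 10 bp
  23→29: 6 bp
  29→31: 2 bp
  31→42: 11 bp
  42→56: 14 bp
  56→63: 7 bp
  63→67: 4 bp
  67→79: 12 bp
  79→5 (wrap): 87-79+5 = 13 bp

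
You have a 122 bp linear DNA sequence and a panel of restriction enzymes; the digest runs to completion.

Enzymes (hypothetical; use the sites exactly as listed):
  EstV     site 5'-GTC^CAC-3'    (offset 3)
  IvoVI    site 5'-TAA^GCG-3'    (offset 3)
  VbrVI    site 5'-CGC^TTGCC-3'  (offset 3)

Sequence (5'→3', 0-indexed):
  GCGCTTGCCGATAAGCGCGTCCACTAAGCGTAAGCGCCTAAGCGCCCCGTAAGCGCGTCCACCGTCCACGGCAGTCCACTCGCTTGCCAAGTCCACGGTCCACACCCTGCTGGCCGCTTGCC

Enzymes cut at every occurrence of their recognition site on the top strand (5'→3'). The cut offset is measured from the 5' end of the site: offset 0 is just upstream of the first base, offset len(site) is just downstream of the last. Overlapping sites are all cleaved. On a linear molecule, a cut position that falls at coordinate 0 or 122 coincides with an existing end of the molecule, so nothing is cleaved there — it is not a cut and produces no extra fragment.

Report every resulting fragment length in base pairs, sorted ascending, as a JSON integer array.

[4,5,6,6,7,7,7,7,7,8,10,10,10,11,17]

Scan for sites:
  EstV (GTCCAC, off=3): starts [18, 56, 63, 73, 90, 97] → cuts [21, 59, 66, 76, 93, 100]
  IvoVI (TAAGCG, off=3): starts [11, 24, 30, 38, 49] → cuts [14, 27, 33, 41, 52]
  VbrVI (CGCTTGCC, off=3): starts [1, 80, 114] → cuts [4, 83, 117]

All cut coordinates (distinct, sorted): [4, 14, 21, 27, 33, 41, 52, 59, 66, 76, 83, 93, 100, 117]

Fragment lengths:
  [0,4): 4 bp
  [4,14): 10 bp
  [14,21): 7 bp
  [21,27): 6 bp
  [27,33): 6 bp
  [33,41): 8 bp
  [41,52): 11 bp
  [52,59): 7 bp
  [59,66): 7 bp
  [66,76): 10 bp
  [76,83): 7 bp
  [83,93): 10 bp
  [93,100): 7 bp
  [100,117): 17 bp
  [117,122): 5 bp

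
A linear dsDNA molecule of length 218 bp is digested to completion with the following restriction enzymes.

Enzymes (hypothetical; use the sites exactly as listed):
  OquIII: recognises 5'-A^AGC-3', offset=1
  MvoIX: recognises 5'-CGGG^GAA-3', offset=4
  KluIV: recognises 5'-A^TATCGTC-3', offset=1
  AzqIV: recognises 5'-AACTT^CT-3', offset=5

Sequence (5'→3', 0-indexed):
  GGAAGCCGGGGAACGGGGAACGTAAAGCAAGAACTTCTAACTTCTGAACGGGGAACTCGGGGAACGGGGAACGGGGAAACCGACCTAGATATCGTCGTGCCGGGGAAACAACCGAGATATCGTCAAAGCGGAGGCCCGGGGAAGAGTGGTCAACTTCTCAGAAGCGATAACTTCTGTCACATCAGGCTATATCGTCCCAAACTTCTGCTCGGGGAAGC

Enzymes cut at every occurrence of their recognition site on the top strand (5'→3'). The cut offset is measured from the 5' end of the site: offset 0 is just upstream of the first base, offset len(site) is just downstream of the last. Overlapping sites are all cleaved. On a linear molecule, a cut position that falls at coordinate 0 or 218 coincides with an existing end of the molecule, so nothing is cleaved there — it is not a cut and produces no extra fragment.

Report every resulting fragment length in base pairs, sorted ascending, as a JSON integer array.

[2,3,3,6,7,7,7,7,7,8,9,9,9,9,11,11,13,14,14,15,15,16,16]

Scan for sites:
  OquIII AAGC/1: at [2, 24, 125, 161, 214] ⇒ [3, 25, 126, 162, 215]
  MvoIX CGGGGAA/4: at [6, 13, 48, 57, 64, 71, 100, 136, 209] ⇒ [10, 17, 52, 61, 68, 75, 104, 140, 213]
  KluIV ATATCGTC/1: at [88, 116, 188] ⇒ [89, 117, 189]
  AzqIV AACTTCT/5: at [31, 38, 151, 168, 199] ⇒ [36, 43, 156, 173, 204]

All cut coordinates (distinct, sorted): [3, 10, 17, 25, 36, 43, 52, 61, 68, 75, 89, 104, 117, 126, 140, 156, 162, 173, 189, 204, 213, 215]

Fragments:
  [0,3): 3 bp
  [3,10): 7 bp
  [10,17): 7 bp
  [17,25): 8 bp
  [25,36): 11 bp
  [36,43): 7 bp
  [43,52): 9 bp
  [52,61): 9 bp
  [61,68): 7 bp
  [68,75): 7 bp
  [75,89): 14 bp
  [89,104): 15 bp
  [104,117): 13 bp
  [117,126): 9 bp
  [126,140): 14 bp
  [140,156): 16 bp
  [156,162): 6 bp
  [162,173): 11 bp
  [173,189): 16 bp
  [189,204): 15 bp
  [204,213): 9 bp
  [213,215): 2 bp
  [215,218): 3 bp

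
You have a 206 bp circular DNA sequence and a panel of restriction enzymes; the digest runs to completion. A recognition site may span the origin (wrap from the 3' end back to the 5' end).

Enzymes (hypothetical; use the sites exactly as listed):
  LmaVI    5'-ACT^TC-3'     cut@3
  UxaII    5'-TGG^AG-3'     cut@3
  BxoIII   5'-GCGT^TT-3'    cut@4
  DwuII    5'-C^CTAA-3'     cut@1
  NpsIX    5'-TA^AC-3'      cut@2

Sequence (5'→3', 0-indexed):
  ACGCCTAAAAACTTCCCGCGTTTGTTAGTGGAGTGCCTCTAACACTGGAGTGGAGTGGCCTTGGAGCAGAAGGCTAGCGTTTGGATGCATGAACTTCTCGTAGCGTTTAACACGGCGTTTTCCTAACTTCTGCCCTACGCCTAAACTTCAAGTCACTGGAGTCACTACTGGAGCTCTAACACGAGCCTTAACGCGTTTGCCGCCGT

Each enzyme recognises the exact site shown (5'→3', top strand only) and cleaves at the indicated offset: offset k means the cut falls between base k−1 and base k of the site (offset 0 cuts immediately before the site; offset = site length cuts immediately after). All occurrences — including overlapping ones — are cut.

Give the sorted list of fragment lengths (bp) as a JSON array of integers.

Scan for sites:
  LmaVI (ACTTC, off=3): starts [10, 92, 125, 144] → cuts [13, 95, 128, 147]
  UxaII (TGGAG, off=3): starts [28, 45, 50, 61, 156, 168] → cuts [31, 48, 53, 64, 159, 171]
  BxoIII (GCGTTT, off=4): starts [17, 76, 102, 114, 192] → cuts [21, 80, 106, 118, 196]
  DwuII (CCTAA, off=1): starts [3, 121, 139] → cuts [4, 122, 140]
  NpsIX (TAAC, off=2): starts [39, 107, 123, 176, 188] → cuts [41, 109, 125, 178, 190]

Pooled cuts: [4, 13, 21, 31, 41, 48, 53, 64, 80, 95, 106, 109, 118, 122, 125, 128, 140, 147, 159, 171, 178, 190, 196]

Fragment lengths:
  4→13: 9 bp
  13→21: 8 bp
  21→31: 10 bp
  31→41: 10 bp
  41→48: 7 bp
  48→53: 5 bp
  53→64: 11 bp
  64→80: 16 bp
  80→95: 15 bp
  95→106: 11 bp
  106→109: 3 bp
  109→118: 9 bp
  118→122: 4 bp
  122→125: 3 bp
  125→128: 3 bp
  128→140: 12 bp
  140→147: 7 bp
  147→159: 12 bp
  159→171: 12 bp
  171→178: 7 bp
  178→190: 12 bp
  190→196: 6 bp
  196→4 (wrap): 206-196+4 = 14 bp

[3,3,3,4,5,6,7,7,7,8,9,9,10,10,11,11,12,12,12,12,14,15,16]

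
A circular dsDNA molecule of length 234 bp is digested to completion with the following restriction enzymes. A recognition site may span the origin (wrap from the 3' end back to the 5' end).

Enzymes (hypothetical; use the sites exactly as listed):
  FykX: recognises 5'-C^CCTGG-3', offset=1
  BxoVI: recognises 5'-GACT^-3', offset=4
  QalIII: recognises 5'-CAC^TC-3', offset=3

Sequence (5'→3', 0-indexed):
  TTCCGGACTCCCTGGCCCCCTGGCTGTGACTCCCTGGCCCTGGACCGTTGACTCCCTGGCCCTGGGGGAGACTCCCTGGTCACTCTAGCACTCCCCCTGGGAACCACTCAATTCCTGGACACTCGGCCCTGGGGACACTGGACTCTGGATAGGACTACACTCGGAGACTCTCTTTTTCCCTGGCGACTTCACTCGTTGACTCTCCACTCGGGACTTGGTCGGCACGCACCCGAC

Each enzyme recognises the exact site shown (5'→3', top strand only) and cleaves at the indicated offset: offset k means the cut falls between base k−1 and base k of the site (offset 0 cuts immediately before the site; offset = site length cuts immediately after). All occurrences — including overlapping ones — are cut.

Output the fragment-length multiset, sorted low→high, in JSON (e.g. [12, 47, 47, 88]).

[1,1,1,1,4,4,4,5,6,6,6,8,8,8,8,9,9,9,9,10,12,12,13,13,15,15,17,20]

Per-enzyme occurrences:
  FykX (CCCTGG, off=1): starts [9, 17, 31, 37, 53, 59, 73, 94, 126, 177] → cuts [10, 18, 32, 38, 54, 60, 74, 95, 127, 178]
  BxoVI (GACT, off=4): starts [5, 27, 49, 69, 140, 152, 165, 184, 197, 211, 231] → cuts [1, 9, 31, 53, 73, 144, 156, 169, 188, 201, 215]
  QalIII (CACTC, off=3): starts [80, 88, 104, 119, 157, 189, 204] → cuts [83, 91, 107, 122, 160, 192, 207]

Pooled cuts: [1, 9, 10, 18, 31, 32, 38, 53, 54, 60, 73, 74, 83, 91, 95, 107, 122, 127, 144, 156, 160, 169, 178, 188, 192, 201, 207, 215]

Fragment lengths:
  1→9: 8 bp
  9→10: 1 bp
  10→18: 8 bp
  18→31: 13 bp
  31→32: 1 bp
  32→38: 6 bp
  38→53: 15 bp
  53→54: 1 bp
  54→60: 6 bp
  60→73: 13 bp
  73→74: 1 bp
  74→83: 9 bp
  83→91: 8 bp
  91→95: 4 bp
  95→107: 12 bp
  107→122: 15 bp
  122→127: 5 bp
  127→144: 17 bp
  144→156: 12 bp
  156→160: 4 bp
  160→169: 9 bp
  169→178: 9 bp
  178→188: 10 bp
  188→192: 4 bp
  192→201: 9 bp
  201→207: 6 bp
  207→215: 8 bp
  215→1 (wrap): 234-215+1 = 20 bp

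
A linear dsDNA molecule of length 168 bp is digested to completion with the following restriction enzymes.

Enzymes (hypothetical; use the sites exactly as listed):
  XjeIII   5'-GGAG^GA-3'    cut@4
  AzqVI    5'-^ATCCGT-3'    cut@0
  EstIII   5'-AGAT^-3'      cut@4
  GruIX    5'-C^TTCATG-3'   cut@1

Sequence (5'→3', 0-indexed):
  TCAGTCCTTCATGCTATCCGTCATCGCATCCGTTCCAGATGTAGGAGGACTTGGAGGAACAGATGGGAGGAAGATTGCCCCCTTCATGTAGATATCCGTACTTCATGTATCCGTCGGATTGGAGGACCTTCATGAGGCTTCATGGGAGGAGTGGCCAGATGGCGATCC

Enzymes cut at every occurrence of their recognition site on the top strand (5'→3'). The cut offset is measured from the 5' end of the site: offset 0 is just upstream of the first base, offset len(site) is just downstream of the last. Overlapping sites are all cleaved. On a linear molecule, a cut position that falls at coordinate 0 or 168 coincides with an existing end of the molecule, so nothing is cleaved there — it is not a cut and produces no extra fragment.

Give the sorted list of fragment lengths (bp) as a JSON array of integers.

Scan for sites:
  XjeIII GGAGGA/4: at [43, 52, 65, 120, 144] ⇒ [47, 56, 69, 124, 148]
  AzqVI ATCCGT/0: at [15, 27, 93, 108] ⇒ [15, 27, 93, 108]
  EstIII AGAT/4: at [36, 60, 71, 89, 156] ⇒ [40, 64, 75, 93, 160]
  GruIX CTTCATG/1: at [6, 81, 100, 127, 137] ⇒ [7, 82, 101, 128, 138]

All cut coordinates (distinct, sorted): [7, 15, 27, 40, 47, 56, 64, 69, 75, 82, 93, 101, 108, 124, 128, 138, 148, 160]

Fragment lengths:
  [0,7): 7 bp
  [7,15): 8 bp
  [15,27): 12 bp
  [27,40): 13 bp
  [40,47): 7 bp
  [47,56): 9 bp
  [56,64): 8 bp
  [64,69): 5 bp
  [69,75): 6 bp
  [75,82): 7 bp
  [82,93): 11 bp
  [93,101): 8 bp
  [101,108): 7 bp
  [108,124): 16 bp
  [124,128): 4 bp
  [128,138): 10 bp
  [138,148): 10 bp
  [148,160): 12 bp
  [160,168): 8 bp

[4,5,6,7,7,7,7,8,8,8,8,9,10,10,11,12,12,13,16]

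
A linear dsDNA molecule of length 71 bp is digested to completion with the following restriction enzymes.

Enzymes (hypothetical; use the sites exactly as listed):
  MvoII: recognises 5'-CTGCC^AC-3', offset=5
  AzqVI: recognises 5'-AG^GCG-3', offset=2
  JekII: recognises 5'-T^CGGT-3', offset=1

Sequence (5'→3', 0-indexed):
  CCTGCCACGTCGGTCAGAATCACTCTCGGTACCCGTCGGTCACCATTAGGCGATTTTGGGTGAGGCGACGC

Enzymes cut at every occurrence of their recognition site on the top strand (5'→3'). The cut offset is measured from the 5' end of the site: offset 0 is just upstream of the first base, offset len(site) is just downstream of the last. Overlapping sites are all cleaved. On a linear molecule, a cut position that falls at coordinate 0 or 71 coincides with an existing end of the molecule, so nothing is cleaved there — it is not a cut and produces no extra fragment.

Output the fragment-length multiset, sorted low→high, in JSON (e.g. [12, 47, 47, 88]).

[4,6,7,10,13,15,16]

Site scan:
  MvoII (CTGCCAC, off=5): starts [1] → cuts [6]
  AzqVI (AGGCG, off=2): starts [47, 62] → cuts [49, 64]
  JekII (TCGGT, off=1): starts [9, 25, 35] → cuts [10, 26, 36]

All cut coordinates (distinct, sorted): [6, 10, 26, 36, 49, 64]

Fragments:
  [0,6): 6 bp
  [6,10): 4 bp
  [10,26): 16 bp
  [26,36): 10 bp
  [36,49): 13 bp
  [49,64): 15 bp
  [64,71): 7 bp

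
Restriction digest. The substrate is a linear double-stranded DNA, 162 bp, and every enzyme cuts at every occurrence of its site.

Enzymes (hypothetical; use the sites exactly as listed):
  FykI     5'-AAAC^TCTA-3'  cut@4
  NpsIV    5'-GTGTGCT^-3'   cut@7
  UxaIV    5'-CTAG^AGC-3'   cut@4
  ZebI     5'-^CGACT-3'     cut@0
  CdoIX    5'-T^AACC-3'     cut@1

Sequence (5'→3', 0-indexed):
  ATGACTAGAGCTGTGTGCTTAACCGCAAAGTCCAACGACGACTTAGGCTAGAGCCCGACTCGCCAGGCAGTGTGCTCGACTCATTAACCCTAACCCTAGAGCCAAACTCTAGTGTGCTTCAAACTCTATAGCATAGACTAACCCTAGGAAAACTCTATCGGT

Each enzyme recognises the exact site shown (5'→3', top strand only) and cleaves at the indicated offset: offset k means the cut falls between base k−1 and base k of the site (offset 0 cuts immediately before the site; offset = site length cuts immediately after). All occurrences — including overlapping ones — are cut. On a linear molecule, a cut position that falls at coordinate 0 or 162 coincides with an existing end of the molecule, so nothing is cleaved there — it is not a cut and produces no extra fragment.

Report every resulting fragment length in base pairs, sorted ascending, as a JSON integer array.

[1,4,6,6,8,8,8,9,9,11,11,13,14,15,18,21]

Site scan:
  FykI AAACTCTA/4: at [103, 120, 149] ⇒ [107, 124, 153]
  NpsIV GTGTGCT/7: at [12, 69, 111] ⇒ [19, 76, 118]
  UxaIV CTAGAGC/4: at [4, 47, 95] ⇒ [8, 51, 99]
  ZebI CGACT/0: at [38, 55, 76] ⇒ [38, 55, 76]
  CdoIX TAACC/1: at [19, 84, 90, 138] ⇒ [20, 85, 91, 139]

All cut coordinates (distinct, sorted): [8, 19, 20, 38, 51, 55, 76, 85, 91, 99, 107, 118, 124, 139, 153]

Fragment lengths:
  [0,8): 8 bp
  [8,19): 11 bp
  [19,20): 1 bp
  [20,38): 18 bp
  [38,51): 13 bp
  [51,55): 4 bp
  [55,76): 21 bp
  [76,85): 9 bp
  [85,91): 6 bp
  [91,99): 8 bp
  [99,107): 8 bp
  [107,118): 11 bp
  [118,124): 6 bp
  [124,139): 15 bp
  [139,153): 14 bp
  [153,162): 9 bp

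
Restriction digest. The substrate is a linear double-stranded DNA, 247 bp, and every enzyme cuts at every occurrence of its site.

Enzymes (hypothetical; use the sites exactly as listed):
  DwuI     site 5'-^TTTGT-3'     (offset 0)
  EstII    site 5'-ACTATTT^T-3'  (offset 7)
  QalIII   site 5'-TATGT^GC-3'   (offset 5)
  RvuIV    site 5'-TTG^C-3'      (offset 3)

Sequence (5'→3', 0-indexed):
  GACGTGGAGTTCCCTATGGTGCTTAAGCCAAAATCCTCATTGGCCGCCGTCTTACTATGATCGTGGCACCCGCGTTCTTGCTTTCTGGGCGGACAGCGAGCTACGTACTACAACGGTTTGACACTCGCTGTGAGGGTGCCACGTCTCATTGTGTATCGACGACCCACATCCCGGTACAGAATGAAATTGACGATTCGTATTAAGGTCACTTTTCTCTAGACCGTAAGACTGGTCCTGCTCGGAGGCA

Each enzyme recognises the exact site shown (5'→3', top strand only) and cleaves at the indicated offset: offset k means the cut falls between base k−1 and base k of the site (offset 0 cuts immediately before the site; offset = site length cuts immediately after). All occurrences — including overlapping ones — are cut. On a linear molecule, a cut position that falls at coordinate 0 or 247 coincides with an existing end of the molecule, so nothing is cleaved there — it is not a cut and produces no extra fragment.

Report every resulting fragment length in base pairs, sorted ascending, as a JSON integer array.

[80,167]

Site scan:
  DwuI (TTTGT, off=0): no sites
  EstII (ACTATTTT, off=7): no sites
  QalIII (TATGTGC, off=5): no sites
  RvuIV (TTGC, off=3): starts [77] → cuts [80]

All cut coordinates (distinct, sorted): [80]

Fragment lengths:
  [0,80): 80 bp
  [80,247): 167 bp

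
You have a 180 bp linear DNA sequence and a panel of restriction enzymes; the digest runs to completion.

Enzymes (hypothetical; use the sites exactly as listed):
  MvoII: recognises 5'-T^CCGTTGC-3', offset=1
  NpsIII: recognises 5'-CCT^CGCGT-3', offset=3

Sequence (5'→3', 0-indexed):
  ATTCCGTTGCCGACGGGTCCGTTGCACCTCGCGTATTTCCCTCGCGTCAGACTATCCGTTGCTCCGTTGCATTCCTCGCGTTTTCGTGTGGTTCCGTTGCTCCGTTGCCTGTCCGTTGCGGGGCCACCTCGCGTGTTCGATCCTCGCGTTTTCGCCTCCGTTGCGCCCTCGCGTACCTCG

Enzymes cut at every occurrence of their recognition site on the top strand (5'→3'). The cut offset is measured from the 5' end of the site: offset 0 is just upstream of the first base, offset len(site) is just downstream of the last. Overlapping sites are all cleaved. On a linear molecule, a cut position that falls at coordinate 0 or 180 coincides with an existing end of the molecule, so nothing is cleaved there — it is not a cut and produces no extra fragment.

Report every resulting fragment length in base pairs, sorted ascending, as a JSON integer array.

[3,8,8,11,11,11,12,13,13,13,13,15,15,17,17]

Per-enzyme occurrences:
  MvoII (TCCGTTGC, off=1): starts [2, 17, 54, 62, 92, 100, 111, 156] → cuts [3, 18, 55, 63, 93, 101, 112, 157]
  NpsIII (CCTCGCGT, off=3): starts [26, 39, 73, 126, 141, 166] → cuts [29, 42, 76, 129, 144, 169]

Pooled cuts: [3, 18, 29, 42, 55, 63, 76, 93, 101, 112, 129, 144, 157, 169]

Fragment lengths:
  [0,3): 3 bp
  [3,18): 15 bp
  [18,29): 11 bp
  [29,42): 13 bp
  [42,55): 13 bp
  [55,63): 8 bp
  [63,76): 13 bp
  [76,93): 17 bp
  [93,101): 8 bp
  [101,112): 11 bp
  [112,129): 17 bp
  [129,144): 15 bp
  [144,157): 13 bp
  [157,169): 12 bp
  [169,180): 11 bp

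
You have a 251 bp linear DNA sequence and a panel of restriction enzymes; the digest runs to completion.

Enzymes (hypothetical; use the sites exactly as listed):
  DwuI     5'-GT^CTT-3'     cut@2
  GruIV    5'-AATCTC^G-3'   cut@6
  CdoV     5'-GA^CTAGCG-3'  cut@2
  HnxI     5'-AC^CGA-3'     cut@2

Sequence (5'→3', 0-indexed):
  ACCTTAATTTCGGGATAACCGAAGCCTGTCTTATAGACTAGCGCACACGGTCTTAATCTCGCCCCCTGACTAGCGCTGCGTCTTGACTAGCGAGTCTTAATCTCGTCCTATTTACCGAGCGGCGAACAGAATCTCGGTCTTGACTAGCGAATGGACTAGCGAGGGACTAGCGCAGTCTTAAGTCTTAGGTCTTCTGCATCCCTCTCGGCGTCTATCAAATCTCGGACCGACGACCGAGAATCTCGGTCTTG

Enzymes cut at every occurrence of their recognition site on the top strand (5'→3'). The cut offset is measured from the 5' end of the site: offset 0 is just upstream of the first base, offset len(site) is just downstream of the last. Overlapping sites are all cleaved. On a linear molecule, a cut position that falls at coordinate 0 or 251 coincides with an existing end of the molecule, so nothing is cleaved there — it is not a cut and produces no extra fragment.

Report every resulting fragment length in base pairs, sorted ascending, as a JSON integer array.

Site scan:
  DwuI GTCTT/2: at [27, 49, 79, 93, 136, 174, 181, 188, 245] ⇒ [29, 51, 81, 95, 138, 176, 183, 190, 247]
  GruIV AATCTCG/6: at [54, 98, 129, 217, 238] ⇒ [60, 104, 135, 223, 244]
  CdoV GACTAGCG/2: at [35, 67, 84, 141, 153, 164] ⇒ [37, 69, 86, 143, 155, 166]
  HnxI ACCGA/2: at [17, 113, 225, 232] ⇒ [19, 115, 227, 234]

All cut coordinates (distinct, sorted): [19, 29, 37, 51, 60, 69, 81, 86, 95, 104, 115, 135, 138, 143, 155, 166, 176, 183, 190, 223, 227, 234, 244, 247]

Fragments:
  [0,19): 19 bp
  [19,29): 10 bp
  [29,37): 8 bp
  [37,51): 14 bp
  [51,60): 9 bp
  [60,69): 9 bp
  [69,81): 12 bp
  [81,86): 5 bp
  [86,95): 9 bp
  [95,104): 9 bp
  [104,115): 11 bp
  [115,135): 20 bp
  [135,138): 3 bp
  [138,143): 5 bp
  [143,155): 12 bp
  [155,166): 11 bp
  [166,176): 10 bp
  [176,183): 7 bp
  [183,190): 7 bp
  [190,223): 33 bp
  [223,227): 4 bp
  [227,234): 7 bp
  [234,244): 10 bp
  [244,247): 3 bp
  [247,251): 4 bp

[3,3,4,4,5,5,7,7,7,8,9,9,9,9,10,10,10,11,11,12,12,14,19,20,33]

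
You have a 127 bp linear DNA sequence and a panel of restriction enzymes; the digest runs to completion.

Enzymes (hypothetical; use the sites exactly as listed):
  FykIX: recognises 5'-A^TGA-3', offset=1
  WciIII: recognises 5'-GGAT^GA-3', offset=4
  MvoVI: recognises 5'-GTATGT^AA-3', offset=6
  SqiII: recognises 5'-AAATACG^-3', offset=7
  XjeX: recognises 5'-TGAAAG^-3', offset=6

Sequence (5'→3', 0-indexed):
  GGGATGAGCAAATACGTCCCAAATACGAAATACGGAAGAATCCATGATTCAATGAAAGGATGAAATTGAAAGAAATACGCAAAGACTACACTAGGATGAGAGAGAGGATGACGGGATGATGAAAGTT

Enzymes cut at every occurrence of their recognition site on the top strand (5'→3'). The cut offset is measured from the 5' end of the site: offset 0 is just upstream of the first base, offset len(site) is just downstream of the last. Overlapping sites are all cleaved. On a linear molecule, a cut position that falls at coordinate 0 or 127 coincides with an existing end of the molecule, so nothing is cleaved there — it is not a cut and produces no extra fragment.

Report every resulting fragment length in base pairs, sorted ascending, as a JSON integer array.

[1,1,1,1,1,2,2,2,4,6,6,7,7,7,8,10,11,11,11,11,17]

Per-enzyme occurrences:
  FykIX ATGA/1: at [3, 43, 51, 59, 95, 107, 115, 118] ⇒ [4, 44, 52, 60, 96, 108, 116, 119]
  WciIII GGATGA/4: at [1, 57, 93, 105, 113] ⇒ [5, 61, 97, 109, 117]
  MvoVI (GTATGTAA, off=6): no sites
  SqiII AAATACG/7: at [9, 20, 27, 72] ⇒ [16, 27, 34, 79]
  XjeX TGAAAG/6: at [52, 66, 119] ⇒ [58, 72, 125]

All cut coordinates (distinct, sorted): [4, 5, 16, 27, 34, 44, 52, 58, 60, 61, 72, 79, 96, 97, 108, 109, 116, 117, 119, 125]

Fragment lengths:
  [0,4): 4 bp
  [4,5): 1 bp
  [5,16): 11 bp
  [16,27): 11 bp
  [27,34): 7 bp
  [34,44): 10 bp
  [44,52): 8 bp
  [52,58): 6 bp
  [58,60): 2 bp
  [60,61): 1 bp
  [61,72): 11 bp
  [72,79): 7 bp
  [79,96): 17 bp
  [96,97): 1 bp
  [97,108): 11 bp
  [108,109): 1 bp
  [109,116): 7 bp
  [116,117): 1 bp
  [117,119): 2 bp
  [119,125): 6 bp
  [125,127): 2 bp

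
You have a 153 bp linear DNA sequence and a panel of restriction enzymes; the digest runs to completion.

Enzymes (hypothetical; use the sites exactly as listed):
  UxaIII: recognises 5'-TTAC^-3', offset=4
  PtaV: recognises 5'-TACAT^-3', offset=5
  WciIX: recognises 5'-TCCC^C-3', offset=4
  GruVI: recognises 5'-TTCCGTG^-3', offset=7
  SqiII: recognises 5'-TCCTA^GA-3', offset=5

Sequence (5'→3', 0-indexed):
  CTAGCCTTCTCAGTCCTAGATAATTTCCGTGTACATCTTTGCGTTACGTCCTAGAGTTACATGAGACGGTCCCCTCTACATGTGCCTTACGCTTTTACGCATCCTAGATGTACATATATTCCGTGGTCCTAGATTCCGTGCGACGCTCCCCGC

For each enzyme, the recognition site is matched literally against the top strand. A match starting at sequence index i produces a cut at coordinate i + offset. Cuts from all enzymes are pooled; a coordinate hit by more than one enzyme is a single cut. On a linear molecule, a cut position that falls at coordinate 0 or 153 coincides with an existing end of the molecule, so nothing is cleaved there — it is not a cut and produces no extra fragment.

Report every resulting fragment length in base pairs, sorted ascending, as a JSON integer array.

Scan for sites:
  UxaIII TTAC/4: at [43, 56, 86, 94] ⇒ [47, 60, 90, 98]
  PtaV TACAT/5: at [31, 57, 76, 110] ⇒ [36, 62, 81, 115]
  WciIX TCCCC/4: at [69, 146] ⇒ [73, 150]
  GruVI TTCCGTG/7: at [24, 118, 133] ⇒ [31, 125, 140]
  SqiII TCCTAGA/5: at [13, 48, 101, 126] ⇒ [18, 53, 106, 131]

All cut coordinates (distinct, sorted): [18, 31, 36, 47, 53, 60, 62, 73, 81, 90, 98, 106, 115, 125, 131, 140, 150]

Fragments:
  [0,18): 18 bp
  [18,31): 13 bp
  [31,36): 5 bp
  [36,47): 11 bp
  [47,53): 6 bp
  [53,60): 7 bp
  [60,62): 2 bp
  [62,73): 11 bp
  [73,81): 8 bp
  [81,90): 9 bp
  [90,98): 8 bp
  [98,106): 8 bp
  [106,115): 9 bp
  [115,125): 10 bp
  [125,131): 6 bp
  [131,140): 9 bp
  [140,150): 10 bp
  [150,153): 3 bp

[2,3,5,6,6,7,8,8,8,9,9,9,10,10,11,11,13,18]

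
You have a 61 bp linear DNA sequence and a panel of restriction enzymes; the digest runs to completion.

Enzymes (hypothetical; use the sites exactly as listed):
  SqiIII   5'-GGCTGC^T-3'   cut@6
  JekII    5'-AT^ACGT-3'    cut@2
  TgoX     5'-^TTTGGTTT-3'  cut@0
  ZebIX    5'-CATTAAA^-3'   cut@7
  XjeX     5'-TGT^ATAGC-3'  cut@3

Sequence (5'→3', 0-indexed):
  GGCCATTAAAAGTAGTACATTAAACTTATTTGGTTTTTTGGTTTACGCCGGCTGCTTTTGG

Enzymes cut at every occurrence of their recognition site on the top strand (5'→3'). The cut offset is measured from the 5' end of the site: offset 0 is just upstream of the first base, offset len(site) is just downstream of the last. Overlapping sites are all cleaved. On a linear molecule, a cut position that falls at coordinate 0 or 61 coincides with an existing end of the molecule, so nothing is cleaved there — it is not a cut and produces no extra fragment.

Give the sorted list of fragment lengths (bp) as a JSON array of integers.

Scan for sites:
  SqiIII (GGCTGCT, off=6): starts [49] → cuts [55]
  JekII (ATACGT, off=2): no sites
  TgoX (TTTGGTTT, off=0): starts [28, 36] → cuts [28, 36]
  ZebIX (CATTAAA, off=7): starts [3, 17] → cuts [10, 24]
  XjeX (TGTATAGC, off=3): no sites

Pooled cuts: [10, 24, 28, 36, 55]

Fragment lengths:
  [0,10): 10 bp
  [10,24): 14 bp
  [24,28): 4 bp
  [28,36): 8 bp
  [36,55): 19 bp
  [55,61): 6 bp

[4,6,8,10,14,19]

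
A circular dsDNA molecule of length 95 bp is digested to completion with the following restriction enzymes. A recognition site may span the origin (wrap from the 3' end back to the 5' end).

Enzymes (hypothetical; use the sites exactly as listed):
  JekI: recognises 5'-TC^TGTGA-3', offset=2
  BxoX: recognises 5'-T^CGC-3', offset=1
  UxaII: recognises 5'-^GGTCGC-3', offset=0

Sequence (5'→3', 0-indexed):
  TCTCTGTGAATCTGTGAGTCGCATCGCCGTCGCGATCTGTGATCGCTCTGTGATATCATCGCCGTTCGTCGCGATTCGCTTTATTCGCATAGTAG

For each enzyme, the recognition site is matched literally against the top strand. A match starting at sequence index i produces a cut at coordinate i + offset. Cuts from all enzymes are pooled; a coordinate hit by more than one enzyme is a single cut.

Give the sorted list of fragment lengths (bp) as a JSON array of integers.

Site scan:
  JekI (TCTGTGA, off=2): starts [2, 10, 35, 46] → cuts [4, 12, 37, 48]
  BxoX (TCGC, off=1): starts [18, 23, 29, 42, 58, 68, 75, 84] → cuts [19, 24, 30, 43, 59, 69, 76, 85]
  UxaII (GGTCGC, off=0): no sites

All cut coordinates (distinct, sorted): [4, 12, 19, 24, 30, 37, 43, 48, 59, 69, 76, 85]

Fragments:
  4→12: 8 bp
  12→19: 7 bp
  19→24: 5 bp
  24→30: 6 bp
  30→37: 7 bp
  37→43: 6 bp
  43→48: 5 bp
  48→59: 11 bp
  59→69: 10 bp
  69→76: 7 bp
  76→85: 9 bp
  85→4 (wrap): 95-85+4 = 14 bp

[5,5,6,6,7,7,7,8,9,10,11,14]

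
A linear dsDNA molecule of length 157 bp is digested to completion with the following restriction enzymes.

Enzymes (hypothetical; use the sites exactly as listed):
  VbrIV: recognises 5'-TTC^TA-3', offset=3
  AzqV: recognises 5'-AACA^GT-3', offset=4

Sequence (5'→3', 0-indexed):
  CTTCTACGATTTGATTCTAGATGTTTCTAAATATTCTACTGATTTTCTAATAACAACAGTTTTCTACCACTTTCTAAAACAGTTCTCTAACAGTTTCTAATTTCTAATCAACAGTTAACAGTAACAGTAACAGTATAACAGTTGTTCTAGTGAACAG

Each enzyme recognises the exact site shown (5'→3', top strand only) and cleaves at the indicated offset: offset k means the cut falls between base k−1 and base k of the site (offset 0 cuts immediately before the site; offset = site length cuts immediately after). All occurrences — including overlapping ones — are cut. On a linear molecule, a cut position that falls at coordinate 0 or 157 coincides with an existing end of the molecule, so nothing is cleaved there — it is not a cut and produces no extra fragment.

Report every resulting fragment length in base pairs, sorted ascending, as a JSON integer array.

[4,5,6,6,6,7,7,7,7,8,9,9,10,10,10,11,11,11,13]

Site scan:
  VbrIV (TTCTA, off=3): starts [1, 14, 24, 33, 44, 61, 71, 94, 101, 144] → cuts [4, 17, 27, 36, 47, 64, 74, 97, 104, 147]
  AzqV (AACAGT, off=4): starts [54, 77, 88, 109, 116, 122, 128, 136] → cuts [58, 81, 92, 113, 120, 126, 132, 140]

All cut coordinates (distinct, sorted): [4, 17, 27, 36, 47, 58, 64, 74, 81, 92, 97, 104, 113, 120, 126, 132, 140, 147]

Fragments:
  [0,4): 4 bp
  [4,17): 13 bp
  [17,27): 10 bp
  [27,36): 9 bp
  [36,47): 11 bp
  [47,58): 11 bp
  [58,64): 6 bp
  [64,74): 10 bp
  [74,81): 7 bp
  [81,92): 11 bp
  [92,97): 5 bp
  [97,104): 7 bp
  [104,113): 9 bp
  [113,120): 7 bp
  [120,126): 6 bp
  [126,132): 6 bp
  [132,140): 8 bp
  [140,147): 7 bp
  [147,157): 10 bp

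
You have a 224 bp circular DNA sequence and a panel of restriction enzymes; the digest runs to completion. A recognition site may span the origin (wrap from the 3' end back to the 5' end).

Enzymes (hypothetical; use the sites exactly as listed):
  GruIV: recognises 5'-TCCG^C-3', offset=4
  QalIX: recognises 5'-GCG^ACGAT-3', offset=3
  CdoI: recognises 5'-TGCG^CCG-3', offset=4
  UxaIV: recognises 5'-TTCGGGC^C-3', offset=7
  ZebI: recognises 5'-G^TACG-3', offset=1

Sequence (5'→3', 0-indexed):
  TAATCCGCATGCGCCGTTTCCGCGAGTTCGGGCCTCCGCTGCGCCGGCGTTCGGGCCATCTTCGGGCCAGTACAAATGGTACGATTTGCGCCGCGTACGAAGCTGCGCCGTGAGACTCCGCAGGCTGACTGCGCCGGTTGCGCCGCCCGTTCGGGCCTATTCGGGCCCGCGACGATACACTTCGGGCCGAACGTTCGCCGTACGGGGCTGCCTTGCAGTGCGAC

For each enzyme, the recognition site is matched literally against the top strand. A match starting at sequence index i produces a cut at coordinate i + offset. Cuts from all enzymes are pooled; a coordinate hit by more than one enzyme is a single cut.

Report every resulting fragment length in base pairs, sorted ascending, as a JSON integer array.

Per-enzyme occurrences:
  GruIV TCCGC/4: at [3, 18, 34, 116] ⇒ [7, 22, 38, 120]
  QalIX GCGACGAT/3: at [168] ⇒ [171]
  CdoI TGCGCCG/4: at [9, 39, 86, 103, 129, 138] ⇒ [13, 43, 90, 107, 133, 142]
  UxaIV TTCGGGCC/7: at [26, 49, 60, 149, 159, 180] ⇒ [33, 56, 67, 156, 166, 187]
  ZebI GTACG/1: at [78, 94, 199] ⇒ [79, 95, 200]

Pooled cuts: [7, 13, 22, 33, 38, 43, 56, 67, 79, 90, 95, 107, 120, 133, 142, 156, 166, 171, 187, 200]

Fragments:
  7→13: 6 bp
  13→22: 9 bp
  22→33: 11 bp
  33→38: 5 bp
  38→43: 5 bp
  43→56: 13 bp
  56→67: 11 bp
  67→79: 12 bp
  79→90: 11 bp
  90→95: 5 bp
  95→107: 12 bp
  107→120: 13 bp
  120→133: 13 bp
  133→142: 9 bp
  142→156: 14 bp
  156→166: 10 bp
  166→171: 5 bp
  171→187: 16 bp
  187→200: 13 bp
  200→7 (wrap): 224-200+7 = 31 bp

[5,5,5,5,6,9,9,10,11,11,11,12,12,13,13,13,13,14,16,31]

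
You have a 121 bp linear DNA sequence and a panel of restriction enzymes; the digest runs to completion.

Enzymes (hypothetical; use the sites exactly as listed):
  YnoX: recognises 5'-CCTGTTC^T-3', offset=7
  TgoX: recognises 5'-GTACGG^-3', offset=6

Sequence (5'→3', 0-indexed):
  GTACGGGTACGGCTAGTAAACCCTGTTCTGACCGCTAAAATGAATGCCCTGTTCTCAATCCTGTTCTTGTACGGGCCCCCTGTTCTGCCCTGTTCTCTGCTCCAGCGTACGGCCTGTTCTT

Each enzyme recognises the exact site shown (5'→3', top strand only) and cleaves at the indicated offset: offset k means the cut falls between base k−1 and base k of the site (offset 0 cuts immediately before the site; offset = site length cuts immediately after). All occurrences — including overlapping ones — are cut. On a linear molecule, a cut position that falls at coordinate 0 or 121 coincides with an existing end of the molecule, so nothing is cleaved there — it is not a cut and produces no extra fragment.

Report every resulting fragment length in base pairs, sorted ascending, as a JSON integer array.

[2,6,6,7,8,10,11,12,16,17,26]

Scan for sites:
  YnoX (CCTGTTCT, off=7): starts [21, 47, 59, 78, 88, 112] → cuts [28, 54, 66, 85, 95, 119]
  TgoX (GTACGG, off=6): starts [0, 6, 68, 106] → cuts [6, 12, 74, 112]

All cut coordinates (distinct, sorted): [6, 12, 28, 54, 66, 74, 85, 95, 112, 119]

Fragments:
  [0,6): 6 bp
  [6,12): 6 bp
  [12,28): 16 bp
  [28,54): 26 bp
  [54,66): 12 bp
  [66,74): 8 bp
  [74,85): 11 bp
  [85,95): 10 bp
  [95,112): 17 bp
  [112,119): 7 bp
  [119,121): 2 bp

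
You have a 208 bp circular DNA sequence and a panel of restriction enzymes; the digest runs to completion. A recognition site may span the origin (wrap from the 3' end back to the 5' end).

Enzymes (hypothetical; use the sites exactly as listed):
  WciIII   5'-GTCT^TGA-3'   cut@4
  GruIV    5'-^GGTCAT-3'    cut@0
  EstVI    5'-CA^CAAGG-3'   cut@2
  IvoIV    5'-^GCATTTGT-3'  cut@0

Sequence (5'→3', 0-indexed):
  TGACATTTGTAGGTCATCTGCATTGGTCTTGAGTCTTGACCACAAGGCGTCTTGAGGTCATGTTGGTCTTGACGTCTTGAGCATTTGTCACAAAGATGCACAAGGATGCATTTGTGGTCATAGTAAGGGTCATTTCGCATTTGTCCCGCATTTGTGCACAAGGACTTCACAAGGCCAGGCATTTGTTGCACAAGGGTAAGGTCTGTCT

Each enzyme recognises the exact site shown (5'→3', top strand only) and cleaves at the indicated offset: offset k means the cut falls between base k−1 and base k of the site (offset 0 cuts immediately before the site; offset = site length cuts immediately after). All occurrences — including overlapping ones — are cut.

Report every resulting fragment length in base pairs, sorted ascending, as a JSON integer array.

Site scan:
  WciIII (GTCTTGA, off=4): starts [25, 32, 48, 65, 73, 204] → cuts [0, 29, 36, 52, 69, 77]
  GruIV (GGTCAT, off=0): starts [11, 55, 115, 127] → cuts [11, 55, 115, 127]
  EstVI (CACAAGG, off=2): starts [40, 98, 156, 167, 188] → cuts [42, 100, 158, 169, 190]
  IvoIV (GCATTTGT, off=0): starts [80, 107, 136, 147, 178] → cuts [80, 107, 136, 147, 178]

All cut coordinates (distinct, sorted): [0, 11, 29, 36, 42, 52, 55, 69, 77, 80, 100, 107, 115, 127, 136, 147, 158, 169, 178, 190]

Fragments:
  0→11: 11 bp
  11→29: 18 bp
  29→36: 7 bp
  36→42: 6 bp
  42→52: 10 bp
  52→55: 3 bp
  55→69: 14 bp
  69→77: 8 bp
  77→80: 3 bp
  80→100: 20 bp
  100→107: 7 bp
  107→115: 8 bp
  115→127: 12 bp
  127→136: 9 bp
  136→147: 11 bp
  147→158: 11 bp
  158→169: 11 bp
  169→178: 9 bp
  178→190: 12 bp
  190→0 (wrap): 208-190+0 = 18 bp

[3,3,6,7,7,8,8,9,9,10,11,11,11,11,12,12,14,18,18,20]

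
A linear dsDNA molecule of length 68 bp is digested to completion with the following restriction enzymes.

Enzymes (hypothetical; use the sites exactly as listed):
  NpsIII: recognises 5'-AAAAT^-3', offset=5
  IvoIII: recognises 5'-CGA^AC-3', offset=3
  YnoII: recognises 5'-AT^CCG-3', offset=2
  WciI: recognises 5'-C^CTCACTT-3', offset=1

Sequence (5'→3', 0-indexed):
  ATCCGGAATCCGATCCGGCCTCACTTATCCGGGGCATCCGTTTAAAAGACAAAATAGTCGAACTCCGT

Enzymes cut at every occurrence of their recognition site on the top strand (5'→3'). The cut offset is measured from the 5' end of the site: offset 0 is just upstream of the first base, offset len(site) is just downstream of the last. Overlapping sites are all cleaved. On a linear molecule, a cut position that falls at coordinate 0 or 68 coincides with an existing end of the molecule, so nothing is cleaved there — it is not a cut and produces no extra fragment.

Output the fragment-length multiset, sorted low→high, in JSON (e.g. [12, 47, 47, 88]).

[2,5,5,6,7,7,9,9,18]

Scan for sites:
  NpsIII (AAAAT, off=5): starts [50] → cuts [55]
  IvoIII (CGAAC, off=3): starts [58] → cuts [61]
  YnoII (ATCCG, off=2): starts [0, 7, 12, 26, 35] → cuts [2, 9, 14, 28, 37]
  WciI (CCTCACTT, off=1): starts [18] → cuts [19]

Pooled cuts: [2, 9, 14, 19, 28, 37, 55, 61]

Fragment lengths:
  [0,2): 2 bp
  [2,9): 7 bp
  [9,14): 5 bp
  [14,19): 5 bp
  [19,28): 9 bp
  [28,37): 9 bp
  [37,55): 18 bp
  [55,61): 6 bp
  [61,68): 7 bp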